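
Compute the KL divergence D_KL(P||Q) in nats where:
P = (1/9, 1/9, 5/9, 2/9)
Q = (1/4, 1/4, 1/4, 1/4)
0.2372 nats

KL divergence: D_KL(P||Q) = Σ p(x) log(p(x)/q(x))

Computing term by term:
  x=0: 1/9 × log_e[(1/9)/(1/4)] = 1/9 × -0.8109 = -0.0901
  x=1: 1/9 × log_e[(1/9)/(1/4)] = 1/9 × -0.8109 = -0.0901
  x=2: 5/9 × log_e[(5/9)/(1/4)] = 5/9 × 0.7985 = 0.4436
  x=3: 2/9 × log_e[(2/9)/(1/4)] = 2/9 × -0.1178 = -0.0262

D_KL(P||Q) = 0.2372 nats

Note: KL divergence is always non-negative and equals 0 iff P = Q.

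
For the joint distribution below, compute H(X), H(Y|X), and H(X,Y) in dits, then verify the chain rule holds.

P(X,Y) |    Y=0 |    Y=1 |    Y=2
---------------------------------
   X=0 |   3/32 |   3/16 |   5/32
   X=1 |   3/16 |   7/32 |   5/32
H(X,Y) = 0.7653, H(X) = 0.2976, H(Y|X) = 0.4677 (all in dits)

Chain rule: H(X,Y) = H(X) + H(Y|X)

Left side — joint entropy directly:
H(X,Y) = -Σ p(x,y) log p(x,y) = 0.7653 dits

Right side — compute H(Y|X) from the conditional distributions:
P(X) = (7/16, 9/16), so H(X) = 0.2976 dits
H(Y|X) = Σ_x P(X=x) · H(Y|X=x):
  P(Y|X=0) = (3/14, 3/7, 5/14), H(Y|X=0) = 0.4608, weight P(X=0) = 7/16
  P(Y|X=1) = (1/3, 7/18, 5/18), H(Y|X=1) = 0.4731, weight P(X=1) = 9/16
H(Y|X) = 0.4677 dits

H(X) + H(Y|X) = 0.2976 + 0.4677 = 0.7653 dits

Both sides equal 0.7653 dits. ✓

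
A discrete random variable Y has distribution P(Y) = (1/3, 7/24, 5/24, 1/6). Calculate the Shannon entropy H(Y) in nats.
1.3510 nats

Shannon entropy is H(X) = -Σ p(x) log p(x).

For P = (1/3, 7/24, 5/24, 1/6):
H = -1/3 × log_e(1/3) -7/24 × log_e(7/24) -5/24 × log_e(5/24) -1/6 × log_e(1/6)
H = 1.3510 nats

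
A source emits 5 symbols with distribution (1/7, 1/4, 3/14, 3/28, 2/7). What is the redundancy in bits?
0.0830 bits

Redundancy measures how far a source is from maximum entropy:
R = H_max - H(X)

Maximum entropy for 5 symbols: H_max = log_2(5) = 2.3219 bits
Actual entropy: H(X) = 2.2389 bits
Redundancy: R = 2.3219 - 2.2389 = 0.0830 bits

This redundancy represents potential for compression: the source could be compressed by 0.0830 bits per symbol.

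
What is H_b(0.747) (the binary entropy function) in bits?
0.8160 bits

The binary entropy function is:
H(p) = -p log(p) - (1-p) log(1-p)

H(0.747) = -0.747 × log_2(0.747) - 0.253 × log_2(0.253)
H(0.747) = 0.8160 bits

Note: Binary entropy is maximized at p=0.5 (H=1 bit) and minimized at p=0 or p=1 (H=0).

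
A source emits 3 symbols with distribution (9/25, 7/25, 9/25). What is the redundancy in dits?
0.0029 dits

Redundancy measures how far a source is from maximum entropy:
R = H_max - H(X)

Maximum entropy for 3 symbols: H_max = log_10(3) = 0.4771 dits
Actual entropy: H(X) = 0.4743 dits
Redundancy: R = 0.4771 - 0.4743 = 0.0029 dits

This redundancy represents potential for compression: the source could be compressed by 0.0029 dits per symbol.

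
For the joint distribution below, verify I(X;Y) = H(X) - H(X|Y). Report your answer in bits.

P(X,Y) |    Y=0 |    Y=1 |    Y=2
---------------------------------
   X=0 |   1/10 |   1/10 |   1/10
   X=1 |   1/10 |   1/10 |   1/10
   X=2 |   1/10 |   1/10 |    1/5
I(X;Y) = 0.0200 bits

Mutual information has multiple equivalent forms:
- I(X;Y) = H(X) - H(X|Y)
- I(X;Y) = H(Y) - H(Y|X)
- I(X;Y) = H(X) + H(Y) - H(X,Y)

Computing all quantities:
H(X) = 1.5710, H(Y) = 1.5710, H(X,Y) = 3.1219
H(X|Y) = 1.5510, H(Y|X) = 1.5510

Verification:
H(X) - H(X|Y) = 1.5710 - 1.5510 = 0.0200
H(Y) - H(Y|X) = 1.5710 - 1.5510 = 0.0200
H(X) + H(Y) - H(X,Y) = 1.5710 + 1.5710 - 3.1219 = 0.0200

All forms give I(X;Y) = 0.0200 bits. ✓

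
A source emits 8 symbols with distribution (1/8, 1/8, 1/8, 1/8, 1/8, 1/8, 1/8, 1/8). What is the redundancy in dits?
0.0000 dits

Redundancy measures how far a source is from maximum entropy:
R = H_max - H(X)

Maximum entropy for 8 symbols: H_max = log_10(8) = 0.9031 dits
Actual entropy: H(X) = 0.9031 dits
Redundancy: R = 0.9031 - 0.9031 = 0.0000 dits

This redundancy represents potential for compression: the source could be compressed by 0.0000 dits per symbol.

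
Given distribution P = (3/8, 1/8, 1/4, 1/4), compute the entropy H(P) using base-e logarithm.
1.3209 nats

Shannon entropy is H(X) = -Σ p(x) log p(x).

For P = (3/8, 1/8, 1/4, 1/4):
H = -3/8 × log_e(3/8) -1/8 × log_e(1/8) -1/4 × log_e(1/4) -1/4 × log_e(1/4)
H = 1.3209 nats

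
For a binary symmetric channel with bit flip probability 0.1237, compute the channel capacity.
0.4601 bits

For a binary symmetric channel (BSC) with error probability p:
Capacity C = 1 - H(p) bits per symbol

where H(p) = -p log₂(p) - (1-p) log₂(1-p) is the binary entropy function.

H(0.1237) = 0.5399 bits
C = 1 - 0.5399 = 0.4601 bits per symbol

This means we can reliably transmit up to 0.4601 bits of information per channel use.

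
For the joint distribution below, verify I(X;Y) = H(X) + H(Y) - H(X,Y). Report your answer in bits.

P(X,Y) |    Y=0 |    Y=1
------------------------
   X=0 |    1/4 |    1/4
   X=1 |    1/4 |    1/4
I(X;Y) = 0.0000 bits

Mutual information has multiple equivalent forms:
- I(X;Y) = H(X) - H(X|Y)
- I(X;Y) = H(Y) - H(Y|X)
- I(X;Y) = H(X) + H(Y) - H(X,Y)

Computing all quantities:
H(X) = 1.0000, H(Y) = 1.0000, H(X,Y) = 2.0000
H(X|Y) = 1.0000, H(Y|X) = 1.0000

Verification:
H(X) - H(X|Y) = 1.0000 - 1.0000 = 0.0000
H(Y) - H(Y|X) = 1.0000 - 1.0000 = 0.0000
H(X) + H(Y) - H(X,Y) = 1.0000 + 1.0000 - 2.0000 = 0.0000

All forms give I(X;Y) = 0.0000 bits. ✓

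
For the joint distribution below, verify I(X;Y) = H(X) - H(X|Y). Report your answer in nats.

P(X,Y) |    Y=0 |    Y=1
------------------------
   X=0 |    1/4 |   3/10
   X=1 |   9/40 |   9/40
I(X;Y) = 0.0010 nats

Mutual information has multiple equivalent forms:
- I(X;Y) = H(X) - H(X|Y)
- I(X;Y) = H(Y) - H(Y|X)
- I(X;Y) = H(X) + H(Y) - H(X,Y)

Computing all quantities:
H(X) = 0.6881, H(Y) = 0.6919, H(X,Y) = 1.3790
H(X|Y) = 0.6871, H(Y|X) = 0.6909

Verification:
H(X) - H(X|Y) = 0.6881 - 0.6871 = 0.0010
H(Y) - H(Y|X) = 0.6919 - 0.6909 = 0.0010
H(X) + H(Y) - H(X,Y) = 0.6881 + 0.6919 - 1.3790 = 0.0010

All forms give I(X;Y) = 0.0010 nats. ✓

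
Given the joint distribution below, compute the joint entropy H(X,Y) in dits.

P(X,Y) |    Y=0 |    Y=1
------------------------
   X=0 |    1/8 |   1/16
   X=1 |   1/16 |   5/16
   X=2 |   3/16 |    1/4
0.7081 dits

Joint entropy is H(X,Y) = -Σ_{x,y} p(x,y) log p(x,y).

Summing over all non-zero entries:
H(X,Y) = -[1/8·log_10(1/8) + 1/16·log_10(1/16) + 1/16·log_10(1/16) + 5/16·log_10(5/16) + 3/16·log_10(3/16) + 1/4·log_10(1/4)]
H(X,Y) = 0.7081 dits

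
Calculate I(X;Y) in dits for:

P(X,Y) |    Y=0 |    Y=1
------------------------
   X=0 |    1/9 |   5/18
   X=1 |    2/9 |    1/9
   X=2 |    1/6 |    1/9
0.0267 dits

Mutual information: I(X;Y) = H(X) + H(Y) - H(X,Y)

Marginals:
P(X) = (7/18, 1/3, 5/18), H(X) = 0.4731 dits
P(Y) = (1/2, 1/2), H(Y) = 0.3010 dits

Joint entropy: H(X,Y) = 0.7475 dits

I(X;Y) = 0.4731 + 0.3010 - 0.7475 = 0.0267 dits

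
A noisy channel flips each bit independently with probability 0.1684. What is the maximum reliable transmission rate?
0.3460 bits

For a binary symmetric channel (BSC) with error probability p:
Capacity C = 1 - H(p) bits per symbol

where H(p) = -p log₂(p) - (1-p) log₂(1-p) is the binary entropy function.

H(0.1684) = 0.6540 bits
C = 1 - 0.6540 = 0.3460 bits per symbol

This means we can reliably transmit up to 0.3460 bits of information per channel use.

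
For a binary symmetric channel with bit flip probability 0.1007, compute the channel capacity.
0.5288 bits

For a binary symmetric channel (BSC) with error probability p:
Capacity C = 1 - H(p) bits per symbol

where H(p) = -p log₂(p) - (1-p) log₂(1-p) is the binary entropy function.

H(0.1007) = 0.4712 bits
C = 1 - 0.4712 = 0.5288 bits per symbol

This means we can reliably transmit up to 0.5288 bits of information per channel use.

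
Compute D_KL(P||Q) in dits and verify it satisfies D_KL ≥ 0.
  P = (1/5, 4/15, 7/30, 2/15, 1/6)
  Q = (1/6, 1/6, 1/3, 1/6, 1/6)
0.0212 dits

KL divergence satisfies the Gibbs inequality: D_KL(P||Q) ≥ 0 for all distributions P, Q.

D_KL(P||Q) = Σ p(x) log(p(x)/q(x))
Term by term:
  x=0: 1/5 × log_10[(1/5)/(1/6)] = 0.0158
  x=1: 4/15 × log_10[(4/15)/(1/6)] = 0.0544
  x=2: 7/30 × log_10[(7/30)/(1/3)] = -0.0361
  x=3: 2/15 × log_10[(2/15)/(1/6)] = -0.0129
  x=4: 1/6 × log_10[(1/6)/(1/6)] = 0.0000
D_KL(P||Q) = 0.0212 dits

D_KL(P||Q) = 0.0212 ≥ 0 ✓

This non-negativity is a fundamental property: relative entropy cannot be negative because it measures how different Q is from P.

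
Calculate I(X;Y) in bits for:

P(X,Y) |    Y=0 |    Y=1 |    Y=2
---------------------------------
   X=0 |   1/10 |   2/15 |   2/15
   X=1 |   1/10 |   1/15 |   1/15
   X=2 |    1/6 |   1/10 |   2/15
0.0185 bits

Mutual information: I(X;Y) = H(X) + H(Y) - H(X,Y)

Marginals:
P(X) = (11/30, 7/30, 2/5), H(X) = 1.5494 bits
P(Y) = (11/30, 3/10, 1/3), H(Y) = 1.5801 bits

Joint entropy: H(X,Y) = 3.1111 bits

I(X;Y) = 1.5494 + 1.5801 - 3.1111 = 0.0185 bits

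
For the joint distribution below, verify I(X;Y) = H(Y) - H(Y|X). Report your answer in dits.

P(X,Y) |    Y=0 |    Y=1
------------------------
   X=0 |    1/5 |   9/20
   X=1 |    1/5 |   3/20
I(X;Y) = 0.0142 dits

Mutual information has multiple equivalent forms:
- I(X;Y) = H(X) - H(X|Y)
- I(X;Y) = H(Y) - H(Y|X)
- I(X;Y) = H(X) + H(Y) - H(X,Y)

Computing all quantities:
H(X) = 0.2812, H(Y) = 0.2923, H(X,Y) = 0.5592
H(X|Y) = 0.2669, H(Y|X) = 0.2780

Verification:
H(X) - H(X|Y) = 0.2812 - 0.2669 = 0.0142
H(Y) - H(Y|X) = 0.2923 - 0.2780 = 0.0142
H(X) + H(Y) - H(X,Y) = 0.2812 + 0.2923 - 0.5592 = 0.0142

All forms give I(X;Y) = 0.0142 dits. ✓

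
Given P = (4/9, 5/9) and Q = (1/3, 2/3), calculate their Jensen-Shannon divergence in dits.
0.0028 dits

Jensen-Shannon divergence is:
JSD(P||Q) = 0.5 × D_KL(P||M) + 0.5 × D_KL(Q||M)
where M = 0.5 × (P + Q) is the mixture distribution.

M = 0.5 × (4/9, 5/9) + 0.5 × (1/3, 2/3) = (7/18, 11/18)

D_KL(P||M) = 0.0028 dits
D_KL(Q||M) = 0.0029 dits

JSD(P||Q) = 0.5 × 0.0028 + 0.5 × 0.0029 = 0.0028 dits

Unlike KL divergence, JSD is symmetric and bounded: 0 ≤ JSD ≤ log(2).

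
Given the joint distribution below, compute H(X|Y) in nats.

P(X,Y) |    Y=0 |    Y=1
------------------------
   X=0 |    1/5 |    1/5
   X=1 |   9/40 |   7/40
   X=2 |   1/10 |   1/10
1.0530 nats

Using the chain rule: H(X|Y) = H(X,Y) - H(Y)

First, compute H(X,Y) = 1.7449 nats

Marginal P(Y) = (21/40, 19/40)
H(Y) = 0.6919 nats

H(X|Y) = H(X,Y) - H(Y) = 1.7449 - 0.6919 = 1.0530 nats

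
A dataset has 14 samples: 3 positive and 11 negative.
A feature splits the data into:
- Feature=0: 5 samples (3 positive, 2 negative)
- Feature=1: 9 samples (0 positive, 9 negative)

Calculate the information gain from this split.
0.4028 bits

Information Gain = H(Y) - H(Y|Feature)

Before split:
P(positive) = 3/14 = 0.2143
H(Y) = 0.7496 bits

After split:
Feature=0: H = 0.9710 bits (weight = 5/14)
Feature=1: H = 0.0000 bits (weight = 9/14)
H(Y|Feature) = (5/14)×0.9710 + (9/14)×0.0000 = 0.3468 bits

Information Gain = 0.7496 - 0.3468 = 0.4028 bits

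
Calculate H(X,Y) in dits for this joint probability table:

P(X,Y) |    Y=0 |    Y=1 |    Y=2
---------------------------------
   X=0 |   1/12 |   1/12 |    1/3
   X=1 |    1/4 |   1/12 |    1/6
0.7090 dits

Joint entropy is H(X,Y) = -Σ_{x,y} p(x,y) log p(x,y).

Summing over all non-zero entries:
H(X,Y) = -[1/12·log_10(1/12) + 1/12·log_10(1/12) + 1/3·log_10(1/3) + 1/4·log_10(1/4) + 1/12·log_10(1/12) + 1/6·log_10(1/6)]
H(X,Y) = 0.7090 dits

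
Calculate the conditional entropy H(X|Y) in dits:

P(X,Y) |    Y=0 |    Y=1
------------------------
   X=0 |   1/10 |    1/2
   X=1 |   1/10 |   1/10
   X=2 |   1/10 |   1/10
0.3852 dits

Using the chain rule: H(X|Y) = H(X,Y) - H(Y)

First, compute H(X,Y) = 0.6505 dits

Marginal P(Y) = (3/10, 7/10)
H(Y) = 0.2653 dits

H(X|Y) = H(X,Y) - H(Y) = 0.6505 - 0.2653 = 0.3852 dits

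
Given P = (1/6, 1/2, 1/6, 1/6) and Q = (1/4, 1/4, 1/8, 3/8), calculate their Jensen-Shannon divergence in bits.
0.0685 bits

Jensen-Shannon divergence is:
JSD(P||Q) = 0.5 × D_KL(P||M) + 0.5 × D_KL(Q||M)
where M = 0.5 × (P + Q) is the mixture distribution.

M = 0.5 × (1/6, 1/2, 1/6, 1/6) + 0.5 × (1/4, 1/4, 1/8, 3/8) = (5/24, 3/8, 0.145833, 0.270833)

D_KL(P||M) = 0.0692 bits
D_KL(Q||M) = 0.0678 bits

JSD(P||Q) = 0.5 × 0.0692 + 0.5 × 0.0678 = 0.0685 bits

Unlike KL divergence, JSD is symmetric and bounded: 0 ≤ JSD ≤ log(2).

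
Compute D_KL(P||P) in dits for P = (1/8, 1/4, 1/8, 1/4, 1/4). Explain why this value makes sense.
0.0000 dits

KL divergence satisfies the Gibbs inequality: D_KL(P||Q) ≥ 0 for all distributions P, Q.

D_KL(P||Q) = Σ p(x) log(p(x)/q(x))
Each term is p(x) × log_10(p(x)/p(x)) = p(x) × log_10(1) = 0, so the sum is 0.
D_KL(P||Q) = 0.0000 dits

When P = Q, the KL divergence is exactly 0, as there is no 'divergence' between identical distributions.

This non-negativity is a fundamental property: relative entropy cannot be negative because it measures how different Q is from P.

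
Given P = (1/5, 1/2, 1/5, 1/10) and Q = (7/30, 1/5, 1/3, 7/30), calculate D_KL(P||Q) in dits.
0.1044 dits

KL divergence: D_KL(P||Q) = Σ p(x) log(p(x)/q(x))

Computing term by term:
  x=0: 1/5 × log_10[(1/5)/(7/30)] = 1/5 × -0.0669 = -0.0134
  x=1: 1/2 × log_10[(1/2)/(1/5)] = 1/2 × 0.3979 = 0.1990
  x=2: 1/5 × log_10[(1/5)/(1/3)] = 1/5 × -0.2218 = -0.0444
  x=3: 1/10 × log_10[(1/10)/(7/30)] = 1/10 × -0.3680 = -0.0368

D_KL(P||Q) = 0.1044 dits

Note: KL divergence is always non-negative and equals 0 iff P = Q.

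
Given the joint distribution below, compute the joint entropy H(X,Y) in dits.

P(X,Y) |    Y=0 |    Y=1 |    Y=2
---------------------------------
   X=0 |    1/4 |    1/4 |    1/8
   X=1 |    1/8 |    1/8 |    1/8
0.7526 dits

Joint entropy is H(X,Y) = -Σ_{x,y} p(x,y) log p(x,y).

Summing over all non-zero entries:
H(X,Y) = -[1/4·log_10(1/4) + 1/4·log_10(1/4) + 1/8·log_10(1/8) + 1/8·log_10(1/8) + 1/8·log_10(1/8) + 1/8·log_10(1/8)]
H(X,Y) = 0.7526 dits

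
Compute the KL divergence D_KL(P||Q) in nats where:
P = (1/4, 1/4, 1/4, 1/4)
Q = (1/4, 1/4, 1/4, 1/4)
0.0000 nats

KL divergence: D_KL(P||Q) = Σ p(x) log(p(x)/q(x))

Computing term by term:
  x=0: 1/4 × log_e[(1/4)/(1/4)] = 1/4 × 0.0000 = 0.0000
  x=1: 1/4 × log_e[(1/4)/(1/4)] = 1/4 × 0.0000 = 0.0000
  x=2: 1/4 × log_e[(1/4)/(1/4)] = 1/4 × 0.0000 = 0.0000
  x=3: 1/4 × log_e[(1/4)/(1/4)] = 1/4 × 0.0000 = 0.0000

D_KL(P||Q) = 0.0000 nats

Note: KL divergence is always non-negative and equals 0 iff P = Q.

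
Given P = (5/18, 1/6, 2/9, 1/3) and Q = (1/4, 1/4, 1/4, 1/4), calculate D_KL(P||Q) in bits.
0.0453 bits

KL divergence: D_KL(P||Q) = Σ p(x) log(p(x)/q(x))

Computing term by term:
  x=0: 5/18 × log_2[(5/18)/(1/4)] = 5/18 × 0.1520 = 0.0422
  x=1: 1/6 × log_2[(1/6)/(1/4)] = 1/6 × -0.5850 = -0.0975
  x=2: 2/9 × log_2[(2/9)/(1/4)] = 2/9 × -0.1699 = -0.0378
  x=3: 1/3 × log_2[(1/3)/(1/4)] = 1/3 × 0.4150 = 0.1383

D_KL(P||Q) = 0.0453 bits

Note: KL divergence is always non-negative and equals 0 iff P = Q.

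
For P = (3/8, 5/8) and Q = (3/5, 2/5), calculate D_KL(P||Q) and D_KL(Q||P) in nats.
D_KL(P||Q) = 0.1027, D_KL(Q||P) = 0.1035

KL divergence is not symmetric: D_KL(P||Q) ≠ D_KL(Q||P) in general.

D_KL(P||Q) = 0.1027 nats
D_KL(Q||P) = 0.1035 nats

No, they are not equal!

This asymmetry is why KL divergence is not a true distance metric.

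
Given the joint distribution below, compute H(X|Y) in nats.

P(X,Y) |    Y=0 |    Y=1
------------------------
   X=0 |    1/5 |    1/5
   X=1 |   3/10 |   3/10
0.6730 nats

Using the chain rule: H(X|Y) = H(X,Y) - H(Y)

First, compute H(X,Y) = 1.3662 nats

Marginal P(Y) = (1/2, 1/2)
H(Y) = 0.6931 nats

H(X|Y) = H(X,Y) - H(Y) = 1.3662 - 0.6931 = 0.6730 nats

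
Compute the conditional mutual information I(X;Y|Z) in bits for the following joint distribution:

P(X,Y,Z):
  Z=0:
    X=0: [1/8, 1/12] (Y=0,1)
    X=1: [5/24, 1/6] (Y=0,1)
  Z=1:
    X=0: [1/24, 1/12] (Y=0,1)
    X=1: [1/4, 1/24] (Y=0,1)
0.0806 bits

Conditional mutual information: I(X;Y|Z) = H(X|Z) + H(Y|Z) - H(X,Y|Z)

H(Z) = 0.9799
H(X,Z) = 1.8956 → H(X|Z) = 0.9157
H(Y,Z) = 1.9218 → H(Y|Z) = 0.9419
H(X,Y,Z) = 2.7569 → H(X,Y|Z) = 1.7770

I(X;Y|Z) = 0.9157 + 0.9419 - 1.7770 = 0.0806 bits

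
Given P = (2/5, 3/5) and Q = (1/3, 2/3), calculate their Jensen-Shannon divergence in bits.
0.0035 bits

Jensen-Shannon divergence is:
JSD(P||Q) = 0.5 × D_KL(P||M) + 0.5 × D_KL(Q||M)
where M = 0.5 × (P + Q) is the mixture distribution.

M = 0.5 × (2/5, 3/5) + 0.5 × (1/3, 2/3) = (11/30, 19/30)

D_KL(P||M) = 0.0034 bits
D_KL(Q||M) = 0.0035 bits

JSD(P||Q) = 0.5 × 0.0034 + 0.5 × 0.0035 = 0.0035 bits

Unlike KL divergence, JSD is symmetric and bounded: 0 ≤ JSD ≤ log(2).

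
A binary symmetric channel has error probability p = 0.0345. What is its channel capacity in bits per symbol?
0.7835 bits

For a binary symmetric channel (BSC) with error probability p:
Capacity C = 1 - H(p) bits per symbol

where H(p) = -p log₂(p) - (1-p) log₂(1-p) is the binary entropy function.

H(0.0345) = 0.2165 bits
C = 1 - 0.2165 = 0.7835 bits per symbol

This means we can reliably transmit up to 0.7835 bits of information per channel use.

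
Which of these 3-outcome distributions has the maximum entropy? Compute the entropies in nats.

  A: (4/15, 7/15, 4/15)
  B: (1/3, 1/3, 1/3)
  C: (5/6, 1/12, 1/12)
B

For a discrete distribution over n outcomes, entropy is maximized by the uniform distribution.

Computing entropies:
H(A) = 1.0606 nats
H(B) = 1.0986 nats
H(C) = 0.5661 nats

The uniform distribution (where all probabilities equal 1/3) achieves the maximum entropy of log_e(3) = 1.0986 nats.

Distribution B has the highest entropy.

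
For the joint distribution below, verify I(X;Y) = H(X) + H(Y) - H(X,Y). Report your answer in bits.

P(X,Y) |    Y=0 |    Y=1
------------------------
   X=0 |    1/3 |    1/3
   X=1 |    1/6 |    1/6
I(X;Y) = 0.0000 bits

Mutual information has multiple equivalent forms:
- I(X;Y) = H(X) - H(X|Y)
- I(X;Y) = H(Y) - H(Y|X)
- I(X;Y) = H(X) + H(Y) - H(X,Y)

Computing all quantities:
H(X) = 0.9183, H(Y) = 1.0000, H(X,Y) = 1.9183
H(X|Y) = 0.9183, H(Y|X) = 1.0000

Verification:
H(X) - H(X|Y) = 0.9183 - 0.9183 = 0.0000
H(Y) - H(Y|X) = 1.0000 - 1.0000 = 0.0000
H(X) + H(Y) - H(X,Y) = 0.9183 + 1.0000 - 1.9183 = 0.0000

All forms give I(X;Y) = 0.0000 bits. ✓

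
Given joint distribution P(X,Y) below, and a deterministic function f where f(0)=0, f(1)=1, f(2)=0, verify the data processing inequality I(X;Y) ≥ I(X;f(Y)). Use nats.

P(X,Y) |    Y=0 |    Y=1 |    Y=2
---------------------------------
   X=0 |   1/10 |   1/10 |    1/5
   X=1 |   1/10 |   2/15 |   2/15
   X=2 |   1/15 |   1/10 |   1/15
I(X;Y) = 0.0178, I(X;f(Y)) = 0.0119, inequality holds: 0.0178 ≥ 0.0119

Data Processing Inequality: For any Markov chain X → Y → Z, we have I(X;Y) ≥ I(X;Z).

Here Z = f(Y) is a deterministic function of Y, forming X → Y → Z.

Original I(X;Y) = 0.0178 nats

After applying f:
P(X,Z) where Z=f(Y):
- P(X,Z=0) = P(X,Y=0) + P(X,Y=2)
- P(X,Z=1) = P(X,Y=1)

I(X;Z) = I(X;f(Y)) = 0.0119 nats

Verification: 0.0178 ≥ 0.0119 ✓

Information cannot be created by processing; the function f can only lose information about X.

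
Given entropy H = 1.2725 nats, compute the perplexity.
3.5698

Perplexity is e^H (or exp(H) for natural log).

H = 1.2725 nats
Perplexity = e^1.2725 = 3.5698

Interpretation: The model's uncertainty is equivalent to choosing uniformly among 3.6 options.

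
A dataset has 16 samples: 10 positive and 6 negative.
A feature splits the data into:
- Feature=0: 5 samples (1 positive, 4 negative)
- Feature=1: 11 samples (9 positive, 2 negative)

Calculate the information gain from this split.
0.2586 bits

Information Gain = H(Y) - H(Y|Feature)

Before split:
P(positive) = 10/16 = 0.6250
H(Y) = 0.9544 bits

After split:
Feature=0: H = 0.7219 bits (weight = 5/16)
Feature=1: H = 0.6840 bits (weight = 11/16)
H(Y|Feature) = (5/16)×0.7219 + (11/16)×0.6840 = 0.6959 bits

Information Gain = 0.9544 - 0.6959 = 0.2586 bits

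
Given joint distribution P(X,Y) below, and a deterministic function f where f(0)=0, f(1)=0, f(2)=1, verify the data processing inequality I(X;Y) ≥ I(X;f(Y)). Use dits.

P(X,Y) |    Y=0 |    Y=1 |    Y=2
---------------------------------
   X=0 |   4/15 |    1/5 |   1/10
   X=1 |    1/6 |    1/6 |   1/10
I(X;Y) = 0.0018, I(X;f(Y)) = 0.0010, inequality holds: 0.0018 ≥ 0.0010

Data Processing Inequality: For any Markov chain X → Y → Z, we have I(X;Y) ≥ I(X;Z).

Here Z = f(Y) is a deterministic function of Y, forming X → Y → Z.

Original I(X;Y) = 0.0018 dits

After applying f:
P(X,Z) where Z=f(Y):
- P(X,Z=0) = P(X,Y=0) + P(X,Y=1)
- P(X,Z=1) = P(X,Y=2)

I(X;Z) = I(X;f(Y)) = 0.0010 dits

Verification: 0.0018 ≥ 0.0010 ✓

Information cannot be created by processing; the function f can only lose information about X.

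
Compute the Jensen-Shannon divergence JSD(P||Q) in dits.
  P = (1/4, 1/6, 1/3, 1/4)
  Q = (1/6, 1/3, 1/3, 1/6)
0.0098 dits

Jensen-Shannon divergence is:
JSD(P||Q) = 0.5 × D_KL(P||M) + 0.5 × D_KL(Q||M)
where M = 0.5 × (P + Q) is the mixture distribution.

M = 0.5 × (1/4, 1/6, 1/3, 1/4) + 0.5 × (1/6, 1/3, 1/3, 1/6) = (5/24, 1/4, 1/3, 5/24)

D_KL(P||M) = 0.0102 dits
D_KL(Q||M) = 0.0093 dits

JSD(P||Q) = 0.5 × 0.0102 + 0.5 × 0.0093 = 0.0098 dits

Unlike KL divergence, JSD is symmetric and bounded: 0 ≤ JSD ≤ log(2).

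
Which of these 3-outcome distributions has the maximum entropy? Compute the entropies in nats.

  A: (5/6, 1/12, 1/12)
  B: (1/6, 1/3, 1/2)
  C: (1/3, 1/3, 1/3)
C

For a discrete distribution over n outcomes, entropy is maximized by the uniform distribution.

Computing entropies:
H(A) = 0.5661 nats
H(B) = 1.0114 nats
H(C) = 1.0986 nats

The uniform distribution (where all probabilities equal 1/3) achieves the maximum entropy of log_e(3) = 1.0986 nats.

Distribution C has the highest entropy.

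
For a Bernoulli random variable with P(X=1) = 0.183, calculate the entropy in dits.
0.2067 dits

The binary entropy function is:
H(p) = -p log(p) - (1-p) log(1-p)

H(0.183) = -0.183 × log_10(0.183) - 0.817 × log_10(0.817)
H(0.183) = 0.2067 dits

Note: Binary entropy is maximized at p=0.5 (H=1 bit) and minimized at p=0 or p=1 (H=0).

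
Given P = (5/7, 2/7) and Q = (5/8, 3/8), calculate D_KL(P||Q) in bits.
0.0255 bits

KL divergence: D_KL(P||Q) = Σ p(x) log(p(x)/q(x))

Computing term by term:
  x=0: 5/7 × log_2[(5/7)/(5/8)] = 5/7 × 0.1926 = 0.1376
  x=1: 2/7 × log_2[(2/7)/(3/8)] = 2/7 × -0.3923 = -0.1121

D_KL(P||Q) = 0.0255 bits

Note: KL divergence is always non-negative and equals 0 iff P = Q.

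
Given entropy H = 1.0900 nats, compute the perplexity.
2.9743

Perplexity is e^H (or exp(H) for natural log).

H = 1.0900 nats
Perplexity = e^1.0900 = 2.9743

Interpretation: The model's uncertainty is equivalent to choosing uniformly among 3.0 options.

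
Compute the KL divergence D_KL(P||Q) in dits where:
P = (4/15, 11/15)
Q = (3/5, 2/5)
0.0991 dits

KL divergence: D_KL(P||Q) = Σ p(x) log(p(x)/q(x))

Computing term by term:
  x=0: 4/15 × log_10[(4/15)/(3/5)] = 4/15 × -0.3522 = -0.0939
  x=1: 11/15 × log_10[(11/15)/(2/5)] = 11/15 × 0.2632 = 0.1930

D_KL(P||Q) = 0.0991 dits

Note: KL divergence is always non-negative and equals 0 iff P = Q.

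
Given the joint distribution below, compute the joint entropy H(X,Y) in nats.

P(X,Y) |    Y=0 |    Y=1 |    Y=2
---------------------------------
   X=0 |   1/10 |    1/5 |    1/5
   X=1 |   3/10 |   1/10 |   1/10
1.6957 nats

Joint entropy is H(X,Y) = -Σ_{x,y} p(x,y) log p(x,y).

Summing over all non-zero entries:
H(X,Y) = -[1/10·log_e(1/10) + 1/5·log_e(1/5) + 1/5·log_e(1/5) + 3/10·log_e(3/10) + 1/10·log_e(1/10) + 1/10·log_e(1/10)]
H(X,Y) = 1.6957 nats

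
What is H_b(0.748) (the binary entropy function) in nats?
0.5645 nats

The binary entropy function is:
H(p) = -p log(p) - (1-p) log(1-p)

H(0.748) = -0.748 × log_e(0.748) - 0.252 × log_e(0.252)
H(0.748) = 0.5645 nats

Note: Binary entropy is maximized at p=0.5 (H=1 bit) and minimized at p=0 or p=1 (H=0).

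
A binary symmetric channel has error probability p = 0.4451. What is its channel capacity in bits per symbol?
0.0087 bits

For a binary symmetric channel (BSC) with error probability p:
Capacity C = 1 - H(p) bits per symbol

where H(p) = -p log₂(p) - (1-p) log₂(1-p) is the binary entropy function.

H(0.4451) = 0.9913 bits
C = 1 - 0.9913 = 0.0087 bits per symbol

This means we can reliably transmit up to 0.0087 bits of information per channel use.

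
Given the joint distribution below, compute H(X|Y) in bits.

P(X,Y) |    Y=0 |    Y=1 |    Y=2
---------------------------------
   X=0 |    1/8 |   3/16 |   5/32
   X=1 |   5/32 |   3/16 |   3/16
0.9954 bits

Using the chain rule: H(X|Y) = H(X,Y) - H(Y)

First, compute H(X,Y) = 2.5704 bits

Marginal P(Y) = (9/32, 3/8, 11/32)
H(Y) = 1.5749 bits

H(X|Y) = H(X,Y) - H(Y) = 2.5704 - 1.5749 = 0.9954 bits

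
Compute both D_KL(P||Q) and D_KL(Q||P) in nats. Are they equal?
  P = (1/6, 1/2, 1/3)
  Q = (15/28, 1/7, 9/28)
D_KL(P||Q) = 0.4439, D_KL(Q||P) = 0.4348

KL divergence is not symmetric: D_KL(P||Q) ≠ D_KL(Q||P) in general.

D_KL(P||Q) = 0.4439 nats
D_KL(Q||P) = 0.4348 nats

No, they are not equal!

This asymmetry is why KL divergence is not a true distance metric.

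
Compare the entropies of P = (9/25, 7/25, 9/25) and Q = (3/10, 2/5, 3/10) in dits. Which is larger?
P

Computing entropies in dits:
H(P) = 0.4743
H(Q) = 0.4729

Distribution P has higher entropy.

Intuition: The distribution closer to uniform (more spread out) has higher entropy.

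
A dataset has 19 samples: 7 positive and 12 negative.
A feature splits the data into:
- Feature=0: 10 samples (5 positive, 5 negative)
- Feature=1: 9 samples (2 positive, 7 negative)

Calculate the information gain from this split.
0.0611 bits

Information Gain = H(Y) - H(Y|Feature)

Before split:
P(positive) = 7/19 = 0.3684
H(Y) = 0.9495 bits

After split:
Feature=0: H = 1.0000 bits (weight = 10/19)
Feature=1: H = 0.7642 bits (weight = 9/19)
H(Y|Feature) = (10/19)×1.0000 + (9/19)×0.7642 = 0.8883 bits

Information Gain = 0.9495 - 0.8883 = 0.0611 bits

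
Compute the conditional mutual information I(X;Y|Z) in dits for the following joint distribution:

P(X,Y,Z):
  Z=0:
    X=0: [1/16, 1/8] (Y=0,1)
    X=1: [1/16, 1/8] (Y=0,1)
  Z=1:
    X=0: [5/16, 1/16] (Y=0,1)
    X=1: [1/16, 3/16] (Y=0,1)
0.0482 dits

Conditional mutual information: I(X;Y|Z) = H(X|Z) + H(Y|Z) - H(X,Y|Z)

H(Z) = 0.2873
H(X,Z) = 0.5829 → H(X|Z) = 0.2956
H(Y,Z) = 0.5737 → H(Y|Z) = 0.2863
H(X,Y,Z) = 0.8210 → H(X,Y|Z) = 0.5337

I(X;Y|Z) = 0.2956 + 0.2863 - 0.5337 = 0.0482 dits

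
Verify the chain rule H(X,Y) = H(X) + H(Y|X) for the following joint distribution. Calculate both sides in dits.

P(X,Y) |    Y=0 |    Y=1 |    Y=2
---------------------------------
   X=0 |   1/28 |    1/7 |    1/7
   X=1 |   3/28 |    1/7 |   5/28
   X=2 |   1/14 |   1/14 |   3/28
H(X,Y) = 0.9191, H(X) = 0.4667, H(Y|X) = 0.4524 (all in dits)

Chain rule: H(X,Y) = H(X) + H(Y|X)

Left side — joint entropy directly:
H(X,Y) = -Σ p(x,y) log p(x,y) = 0.9191 dits

Right side — compute H(Y|X) from the conditional distributions:
P(X) = (9/28, 3/7, 1/4), so H(X) = 0.4667 dits
H(Y|X) = Σ_x P(X=x) · H(Y|X=x):
  P(Y|X=0) = (1/9, 4/9, 4/9), H(Y|X=0) = 0.4191, weight P(X=0) = 9/28
  P(Y|X=1) = (1/4, 1/3, 5/12), H(Y|X=1) = 0.4680, weight P(X=1) = 3/7
  P(Y|X=2) = (2/7, 2/7, 3/7), H(Y|X=2) = 0.4686, weight P(X=2) = 1/4
H(Y|X) = 0.4524 dits

H(X) + H(Y|X) = 0.4667 + 0.4524 = 0.9191 dits

Both sides equal 0.9191 dits. ✓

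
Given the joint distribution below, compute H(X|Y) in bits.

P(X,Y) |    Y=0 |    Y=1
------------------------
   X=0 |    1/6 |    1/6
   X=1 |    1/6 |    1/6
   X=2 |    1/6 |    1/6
1.5850 bits

Using the chain rule: H(X|Y) = H(X,Y) - H(Y)

First, compute H(X,Y) = 2.5850 bits

Marginal P(Y) = (1/2, 1/2)
H(Y) = 1.0000 bits

H(X|Y) = H(X,Y) - H(Y) = 2.5850 - 1.0000 = 1.5850 bits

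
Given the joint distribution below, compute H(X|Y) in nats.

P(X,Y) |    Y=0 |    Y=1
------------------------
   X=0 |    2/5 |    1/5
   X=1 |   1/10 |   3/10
0.5867 nats

Using the chain rule: H(X|Y) = H(X,Y) - H(Y)

First, compute H(X,Y) = 1.2799 nats

Marginal P(Y) = (1/2, 1/2)
H(Y) = 0.6931 nats

H(X|Y) = H(X,Y) - H(Y) = 1.2799 - 0.6931 = 0.5867 nats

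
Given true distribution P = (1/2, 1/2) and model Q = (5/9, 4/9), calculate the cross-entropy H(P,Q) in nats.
0.6994 nats

Cross-entropy: H(P,Q) = -Σ p(x) log q(x)

Alternatively: H(P,Q) = H(P) + D_KL(P||Q)
H(P) = 0.6931 nats
D_KL(P||Q) = 0.0062 nats

H(P,Q) = 0.6931 + 0.0062 = 0.6994 nats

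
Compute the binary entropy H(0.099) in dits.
0.1402 dits

The binary entropy function is:
H(p) = -p log(p) - (1-p) log(1-p)

H(0.099) = -0.099 × log_10(0.099) - 0.901 × log_10(0.901)
H(0.099) = 0.1402 dits

Note: Binary entropy is maximized at p=0.5 (H=1 bit) and minimized at p=0 or p=1 (H=0).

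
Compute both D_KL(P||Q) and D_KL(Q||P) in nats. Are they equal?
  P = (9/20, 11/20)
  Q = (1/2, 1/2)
D_KL(P||Q) = 0.0050, D_KL(Q||P) = 0.0050

KL divergence is not symmetric: D_KL(P||Q) ≠ D_KL(Q||P) in general.

D_KL(P||Q) = 0.0050 nats
D_KL(Q||P) = 0.0050 nats

In this case they happen to be equal (to 4 decimal places).

This asymmetry is why KL divergence is not a true distance metric.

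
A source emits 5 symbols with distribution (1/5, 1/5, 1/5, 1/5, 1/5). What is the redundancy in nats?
0.0000 nats

Redundancy measures how far a source is from maximum entropy:
R = H_max - H(X)

Maximum entropy for 5 symbols: H_max = log_e(5) = 1.6094 nats
Actual entropy: H(X) = 1.6094 nats
Redundancy: R = 1.6094 - 1.6094 = 0.0000 nats

This redundancy represents potential for compression: the source could be compressed by 0.0000 nats per symbol.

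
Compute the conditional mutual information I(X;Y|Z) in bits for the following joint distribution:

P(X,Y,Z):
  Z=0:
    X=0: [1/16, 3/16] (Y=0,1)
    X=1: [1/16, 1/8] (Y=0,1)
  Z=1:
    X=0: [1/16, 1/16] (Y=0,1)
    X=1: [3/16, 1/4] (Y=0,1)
0.0041 bits

Conditional mutual information: I(X;Y|Z) = H(X|Z) + H(Y|Z) - H(X,Y|Z)

H(Z) = 0.9887
H(X,Z) = 1.8496 → H(X|Z) = 0.8609
H(Y,Z) = 1.9238 → H(Y|Z) = 0.9351
H(X,Y,Z) = 2.7806 → H(X,Y|Z) = 1.7919

I(X;Y|Z) = 0.8609 + 0.9351 - 1.7919 = 0.0041 bits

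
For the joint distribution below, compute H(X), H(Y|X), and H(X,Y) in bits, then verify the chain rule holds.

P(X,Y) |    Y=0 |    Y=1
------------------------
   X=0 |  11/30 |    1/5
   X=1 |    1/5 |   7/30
H(X,Y) = 1.9494, H(X) = 0.9871, H(Y|X) = 0.9623 (all in bits)

Chain rule: H(X,Y) = H(X) + H(Y|X)

Left side — joint entropy directly:
H(X,Y) = -Σ p(x,y) log p(x,y) = 1.9494 bits

Right side — compute H(Y|X) from the conditional distributions:
P(X) = (17/30, 13/30), so H(X) = 0.9871 bits
H(Y|X) = Σ_x P(X=x) · H(Y|X=x):
  P(Y|X=0) = (11/17, 6/17), H(Y|X=0) = 0.9367, weight P(X=0) = 17/30
  P(Y|X=1) = (6/13, 7/13), H(Y|X=1) = 0.9957, weight P(X=1) = 13/30
H(Y|X) = 0.9623 bits

H(X) + H(Y|X) = 0.9871 + 0.9623 = 1.9494 bits

Both sides equal 1.9494 bits. ✓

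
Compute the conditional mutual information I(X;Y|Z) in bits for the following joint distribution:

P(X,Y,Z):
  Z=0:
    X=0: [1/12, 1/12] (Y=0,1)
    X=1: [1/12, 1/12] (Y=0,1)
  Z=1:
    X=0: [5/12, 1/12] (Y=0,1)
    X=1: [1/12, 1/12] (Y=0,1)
0.0492 bits

Conditional mutual information: I(X;Y|Z) = H(X|Z) + H(Y|Z) - H(X,Y|Z)

H(Z) = 0.9183
H(X,Z) = 1.7925 → H(X|Z) = 0.8742
H(Y,Z) = 1.7925 → H(Y|Z) = 0.8742
H(X,Y,Z) = 2.6175 → H(X,Y|Z) = 1.6992

I(X;Y|Z) = 0.8742 + 0.8742 - 1.6992 = 0.0492 bits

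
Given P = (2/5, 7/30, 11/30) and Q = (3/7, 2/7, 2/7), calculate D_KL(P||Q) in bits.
0.0240 bits

KL divergence: D_KL(P||Q) = Σ p(x) log(p(x)/q(x))

Computing term by term:
  x=0: 2/5 × log_2[(2/5)/(3/7)] = 2/5 × -0.0995 = -0.0398
  x=1: 7/30 × log_2[(7/30)/(2/7)] = 7/30 × -0.2922 = -0.0682
  x=2: 11/30 × log_2[(11/30)/(2/7)] = 11/30 × 0.3599 = 0.1320

D_KL(P||Q) = 0.0240 bits

Note: KL divergence is always non-negative and equals 0 iff P = Q.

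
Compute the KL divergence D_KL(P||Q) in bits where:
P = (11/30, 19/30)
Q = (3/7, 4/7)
0.0115 bits

KL divergence: D_KL(P||Q) = Σ p(x) log(p(x)/q(x))

Computing term by term:
  x=0: 11/30 × log_2[(11/30)/(3/7)] = 11/30 × -0.2251 = -0.0825
  x=1: 19/30 × log_2[(19/30)/(4/7)] = 19/30 × 0.1484 = 0.0940

D_KL(P||Q) = 0.0115 bits

Note: KL divergence is always non-negative and equals 0 iff P = Q.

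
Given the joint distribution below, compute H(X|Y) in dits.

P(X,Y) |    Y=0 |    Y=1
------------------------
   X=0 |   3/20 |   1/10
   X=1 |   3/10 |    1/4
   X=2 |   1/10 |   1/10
0.4321 dits

Using the chain rule: H(X|Y) = H(X,Y) - H(Y)

First, compute H(X,Y) = 0.7310 dits

Marginal P(Y) = (11/20, 9/20)
H(Y) = 0.2989 dits

H(X|Y) = H(X,Y) - H(Y) = 0.7310 - 0.2989 = 0.4321 dits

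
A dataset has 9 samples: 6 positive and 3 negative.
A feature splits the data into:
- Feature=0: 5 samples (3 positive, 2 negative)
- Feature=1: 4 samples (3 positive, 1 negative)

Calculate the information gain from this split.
0.0183 bits

Information Gain = H(Y) - H(Y|Feature)

Before split:
P(positive) = 6/9 = 0.6667
H(Y) = 0.9183 bits

After split:
Feature=0: H = 0.9710 bits (weight = 5/9)
Feature=1: H = 0.8113 bits (weight = 4/9)
H(Y|Feature) = (5/9)×0.9710 + (4/9)×0.8113 = 0.9000 bits

Information Gain = 0.9183 - 0.9000 = 0.0183 bits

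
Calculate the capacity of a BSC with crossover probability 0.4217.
0.0178 bits

For a binary symmetric channel (BSC) with error probability p:
Capacity C = 1 - H(p) bits per symbol

where H(p) = -p log₂(p) - (1-p) log₂(1-p) is the binary entropy function.

H(0.4217) = 0.9822 bits
C = 1 - 0.9822 = 0.0178 bits per symbol

This means we can reliably transmit up to 0.0178 bits of information per channel use.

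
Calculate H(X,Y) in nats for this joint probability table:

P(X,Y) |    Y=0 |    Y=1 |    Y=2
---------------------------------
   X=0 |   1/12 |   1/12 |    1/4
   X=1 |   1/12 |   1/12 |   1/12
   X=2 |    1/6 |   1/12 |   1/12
2.0947 nats

Joint entropy is H(X,Y) = -Σ_{x,y} p(x,y) log p(x,y).

Summing over all non-zero entries:
H(X,Y) = -[1/12·log_e(1/12) + 1/12·log_e(1/12) + 1/4·log_e(1/4) + 1/12·log_e(1/12) + 1/12·log_e(1/12) + 1/12·log_e(1/12) + 1/6·log_e(1/6) + 1/12·log_e(1/12) + 1/12·log_e(1/12)]
H(X,Y) = 2.0947 nats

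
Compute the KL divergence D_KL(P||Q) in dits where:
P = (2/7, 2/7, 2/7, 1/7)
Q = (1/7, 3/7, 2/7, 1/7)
0.0357 dits

KL divergence: D_KL(P||Q) = Σ p(x) log(p(x)/q(x))

Computing term by term:
  x=0: 2/7 × log_10[(2/7)/(1/7)] = 2/7 × 0.3010 = 0.0860
  x=1: 2/7 × log_10[(2/7)/(3/7)] = 2/7 × -0.1761 = -0.0503
  x=2: 2/7 × log_10[(2/7)/(2/7)] = 2/7 × 0.0000 = 0.0000
  x=3: 1/7 × log_10[(1/7)/(1/7)] = 1/7 × 0.0000 = 0.0000

D_KL(P||Q) = 0.0357 dits

Note: KL divergence is always non-negative and equals 0 iff P = Q.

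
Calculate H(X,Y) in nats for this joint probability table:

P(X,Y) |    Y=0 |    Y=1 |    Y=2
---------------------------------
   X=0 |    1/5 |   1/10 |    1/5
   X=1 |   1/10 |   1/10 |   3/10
1.6957 nats

Joint entropy is H(X,Y) = -Σ_{x,y} p(x,y) log p(x,y).

Summing over all non-zero entries:
H(X,Y) = -[1/5·log_e(1/5) + 1/10·log_e(1/10) + 1/5·log_e(1/5) + 1/10·log_e(1/10) + 1/10·log_e(1/10) + 3/10·log_e(3/10)]
H(X,Y) = 1.6957 nats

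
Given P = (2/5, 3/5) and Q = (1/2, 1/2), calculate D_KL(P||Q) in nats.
0.0201 nats

KL divergence: D_KL(P||Q) = Σ p(x) log(p(x)/q(x))

Computing term by term:
  x=0: 2/5 × log_e[(2/5)/(1/2)] = 2/5 × -0.2231 = -0.0893
  x=1: 3/5 × log_e[(3/5)/(1/2)] = 3/5 × 0.1823 = 0.1094

D_KL(P||Q) = 0.0201 nats

Note: KL divergence is always non-negative and equals 0 iff P = Q.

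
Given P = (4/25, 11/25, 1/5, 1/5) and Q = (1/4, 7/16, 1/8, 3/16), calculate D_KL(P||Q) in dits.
0.0165 dits

KL divergence: D_KL(P||Q) = Σ p(x) log(p(x)/q(x))

Computing term by term:
  x=0: 4/25 × log_10[(4/25)/(1/4)] = 4/25 × -0.1938 = -0.0310
  x=1: 11/25 × log_10[(11/25)/(7/16)] = 11/25 × 0.0025 = 0.0011
  x=2: 1/5 × log_10[(1/5)/(1/8)] = 1/5 × 0.2041 = 0.0408
  x=3: 1/5 × log_10[(1/5)/(3/16)] = 1/5 × 0.0280 = 0.0056

D_KL(P||Q) = 0.0165 dits

Note: KL divergence is always non-negative and equals 0 iff P = Q.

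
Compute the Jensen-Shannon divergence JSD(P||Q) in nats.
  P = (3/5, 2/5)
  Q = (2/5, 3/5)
0.0201 nats

Jensen-Shannon divergence is:
JSD(P||Q) = 0.5 × D_KL(P||M) + 0.5 × D_KL(Q||M)
where M = 0.5 × (P + Q) is the mixture distribution.

M = 0.5 × (3/5, 2/5) + 0.5 × (2/5, 3/5) = (1/2, 1/2)

D_KL(P||M) = 0.0201 nats
D_KL(Q||M) = 0.0201 nats

JSD(P||Q) = 0.5 × 0.0201 + 0.5 × 0.0201 = 0.0201 nats

Unlike KL divergence, JSD is symmetric and bounded: 0 ≤ JSD ≤ log(2).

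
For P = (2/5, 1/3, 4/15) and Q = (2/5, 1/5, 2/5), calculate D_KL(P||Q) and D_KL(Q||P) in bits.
D_KL(P||Q) = 0.0897, D_KL(Q||P) = 0.0866

KL divergence is not symmetric: D_KL(P||Q) ≠ D_KL(Q||P) in general.

D_KL(P||Q) = 0.0897 bits
D_KL(Q||P) = 0.0866 bits

No, they are not equal!

This asymmetry is why KL divergence is not a true distance metric.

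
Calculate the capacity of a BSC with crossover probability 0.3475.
0.0682 bits

For a binary symmetric channel (BSC) with error probability p:
Capacity C = 1 - H(p) bits per symbol

where H(p) = -p log₂(p) - (1-p) log₂(1-p) is the binary entropy function.

H(0.3475) = 0.9318 bits
C = 1 - 0.9318 = 0.0682 bits per symbol

This means we can reliably transmit up to 0.0682 bits of information per channel use.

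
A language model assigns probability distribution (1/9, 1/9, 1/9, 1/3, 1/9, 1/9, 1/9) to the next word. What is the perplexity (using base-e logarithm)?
6.2403

Perplexity is e^H (or exp(H) for natural log).

First, H = -Σ p log p = 1.8310 nats
Perplexity = e^1.8310 = 6.2403

Interpretation: The model's uncertainty is equivalent to choosing uniformly among 6.2 options.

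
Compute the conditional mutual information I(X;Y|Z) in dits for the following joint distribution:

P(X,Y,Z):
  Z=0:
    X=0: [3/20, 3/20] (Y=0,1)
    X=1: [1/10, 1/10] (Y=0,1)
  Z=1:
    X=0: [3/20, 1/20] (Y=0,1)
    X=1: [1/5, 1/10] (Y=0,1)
0.0009 dits

Conditional mutual information: I(X;Y|Z) = H(X|Z) + H(Y|Z) - H(X,Y|Z)

H(Z) = 0.3010
H(X,Z) = 0.5933 → H(X|Z) = 0.2923
H(Y,Z) = 0.5842 → H(Y|Z) = 0.2832
H(X,Y,Z) = 0.8756 → H(X,Y|Z) = 0.5746

I(X;Y|Z) = 0.2923 + 0.2832 - 0.5746 = 0.0009 dits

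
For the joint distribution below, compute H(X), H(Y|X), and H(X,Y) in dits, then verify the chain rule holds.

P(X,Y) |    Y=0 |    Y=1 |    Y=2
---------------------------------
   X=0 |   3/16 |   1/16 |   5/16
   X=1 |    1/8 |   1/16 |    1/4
H(X,Y) = 0.7081, H(X) = 0.2976, H(Y|X) = 0.4105 (all in dits)

Chain rule: H(X,Y) = H(X) + H(Y|X)

Left side — joint entropy directly:
H(X,Y) = -Σ p(x,y) log p(x,y) = 0.7081 dits

Right side — compute H(Y|X) from the conditional distributions:
P(X) = (9/16, 7/16), so H(X) = 0.2976 dits
H(Y|X) = Σ_x P(X=x) · H(Y|X=x):
  P(Y|X=0) = (1/3, 1/9, 5/9), H(Y|X=0) = 0.4069, weight P(X=0) = 9/16
  P(Y|X=1) = (2/7, 1/7, 4/7), H(Y|X=1) = 0.4151, weight P(X=1) = 7/16
H(Y|X) = 0.4105 dits

H(X) + H(Y|X) = 0.2976 + 0.4105 = 0.7081 dits

Both sides equal 0.7081 dits. ✓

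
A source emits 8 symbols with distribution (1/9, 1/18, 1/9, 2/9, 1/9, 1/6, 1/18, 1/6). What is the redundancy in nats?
0.0944 nats

Redundancy measures how far a source is from maximum entropy:
R = H_max - H(X)

Maximum entropy for 8 symbols: H_max = log_e(8) = 2.0794 nats
Actual entropy: H(X) = 1.9851 nats
Redundancy: R = 2.0794 - 1.9851 = 0.0944 nats

This redundancy represents potential for compression: the source could be compressed by 0.0944 nats per symbol.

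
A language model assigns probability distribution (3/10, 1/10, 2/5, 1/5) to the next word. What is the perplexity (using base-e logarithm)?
3.5961

Perplexity is e^H (or exp(H) for natural log).

First, H = -Σ p log p = 1.2799 nats
Perplexity = e^1.2799 = 3.5961

Interpretation: The model's uncertainty is equivalent to choosing uniformly among 3.6 options.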